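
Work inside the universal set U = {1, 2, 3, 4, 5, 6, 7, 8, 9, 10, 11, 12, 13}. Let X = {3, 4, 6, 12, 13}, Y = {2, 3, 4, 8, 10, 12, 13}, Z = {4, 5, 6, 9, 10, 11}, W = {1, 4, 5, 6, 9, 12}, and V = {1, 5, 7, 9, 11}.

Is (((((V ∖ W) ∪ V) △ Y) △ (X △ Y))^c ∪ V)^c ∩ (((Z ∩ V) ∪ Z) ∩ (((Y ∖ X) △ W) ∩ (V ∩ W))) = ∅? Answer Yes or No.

V ∖ W = {7, 11}
(V ∖ W) ∪ V = {1, 5, 7, 9, 11}
((V ∖ W) ∪ V) △ Y = {1, 2, 3, 4, 5, 7, 8, 9, 10, 11, 12, 13}
X △ Y = {2, 6, 8, 10}
(((V ∖ W) ∪ V) △ Y) △ (X △ Y) = {1, 3, 4, 5, 6, 7, 9, 11, 12, 13}
((((V ∖ W) ∪ V) △ Y) △ (X △ Y))^c = {2, 8, 10}
((((V ∖ W) ∪ V) △ Y) △ (X △ Y))^c ∪ V = {1, 2, 5, 7, 8, 9, 10, 11}
(((((V ∖ W) ∪ V) △ Y) △ (X △ Y))^c ∪ V)^c = {3, 4, 6, 12, 13}
Z ∩ V = {5, 9, 11}
(Z ∩ V) ∪ Z = {4, 5, 6, 9, 10, 11}
Y ∖ X = {2, 8, 10}
(Y ∖ X) △ W = {1, 2, 4, 5, 6, 8, 9, 10, 12}
V ∩ W = {1, 5, 9}
((Y ∖ X) △ W) ∩ (V ∩ W) = {1, 5, 9}
((Z ∩ V) ∪ Z) ∩ (((Y ∖ X) △ W) ∩ (V ∩ W)) = {5, 9}
{3, 4, 6, 12, 13} and {5, 9} share no elements.

Yes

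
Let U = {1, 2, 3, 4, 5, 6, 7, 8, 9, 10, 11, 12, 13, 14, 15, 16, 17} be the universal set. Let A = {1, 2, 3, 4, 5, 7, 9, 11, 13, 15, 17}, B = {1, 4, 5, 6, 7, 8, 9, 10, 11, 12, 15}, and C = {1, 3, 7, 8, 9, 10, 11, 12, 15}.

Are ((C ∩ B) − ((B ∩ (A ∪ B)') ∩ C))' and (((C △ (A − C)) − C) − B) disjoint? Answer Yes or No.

C ∩ B = {1, 7, 8, 9, 10, 11, 12, 15}
A ∪ B = {1, 2, 3, 4, 5, 6, 7, 8, 9, 10, 11, 12, 13, 15, 17}
(A ∪ B)' = {14, 16}
B ∩ (A ∪ B)' = {}
(B ∩ (A ∪ B)') ∩ C = {}
(C ∩ B) − ((B ∩ (A ∪ B)') ∩ C) = {1, 7, 8, 9, 10, 11, 12, 15}
((C ∩ B) − ((B ∩ (A ∪ B)') ∩ C))' = {2, 3, 4, 5, 6, 13, 14, 16, 17}
A − C = {2, 4, 5, 13, 17}
C △ (A − C) = {1, 2, 3, 4, 5, 7, 8, 9, 10, 11, 12, 13, 15, 17}
(C △ (A − C)) − C = {2, 4, 5, 13, 17}
((C △ (A − C)) − C) − B = {2, 13, 17}
2 lies in both, so they are not disjoint.

No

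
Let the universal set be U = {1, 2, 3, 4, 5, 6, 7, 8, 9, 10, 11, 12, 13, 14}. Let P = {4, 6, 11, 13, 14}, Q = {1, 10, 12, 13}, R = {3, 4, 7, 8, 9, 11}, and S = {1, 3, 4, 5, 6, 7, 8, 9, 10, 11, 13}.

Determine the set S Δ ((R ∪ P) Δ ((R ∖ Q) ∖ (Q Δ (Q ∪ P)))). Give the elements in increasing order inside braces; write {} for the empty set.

{1, 3, 5, 7, 8, 9, 10, 14}

R ∪ P = {3, 4, 6, 7, 8, 9, 11, 13, 14}
R ∖ Q = {3, 4, 7, 8, 9, 11}
Q ∪ P = {1, 4, 6, 10, 11, 12, 13, 14}
Q Δ (Q ∪ P) = {4, 6, 11, 14}
(R ∖ Q) ∖ (Q Δ (Q ∪ P)) = {3, 7, 8, 9}
(R ∪ P) Δ ((R ∖ Q) ∖ (Q Δ (Q ∪ P))) = {4, 6, 11, 13, 14}
S Δ ((R ∪ P) Δ ((R ∖ Q) ∖ (Q Δ (Q ∪ P)))) = {1, 3, 5, 7, 8, 9, 10, 14}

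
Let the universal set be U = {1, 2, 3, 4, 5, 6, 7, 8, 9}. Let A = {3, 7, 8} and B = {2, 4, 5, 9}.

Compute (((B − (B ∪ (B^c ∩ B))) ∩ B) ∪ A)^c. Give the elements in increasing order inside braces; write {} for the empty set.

B^c = {1, 3, 6, 7, 8}
B^c ∩ B = {}
B ∪ (B^c ∩ B) = {2, 4, 5, 9}
B − (B ∪ (B^c ∩ B)) = {}
(B − (B ∪ (B^c ∩ B))) ∩ B = {}
((B − (B ∪ (B^c ∩ B))) ∩ B) ∪ A = {3, 7, 8}
(((B − (B ∪ (B^c ∩ B))) ∩ B) ∪ A)^c = {1, 2, 4, 5, 6, 9}

{1, 2, 4, 5, 6, 9}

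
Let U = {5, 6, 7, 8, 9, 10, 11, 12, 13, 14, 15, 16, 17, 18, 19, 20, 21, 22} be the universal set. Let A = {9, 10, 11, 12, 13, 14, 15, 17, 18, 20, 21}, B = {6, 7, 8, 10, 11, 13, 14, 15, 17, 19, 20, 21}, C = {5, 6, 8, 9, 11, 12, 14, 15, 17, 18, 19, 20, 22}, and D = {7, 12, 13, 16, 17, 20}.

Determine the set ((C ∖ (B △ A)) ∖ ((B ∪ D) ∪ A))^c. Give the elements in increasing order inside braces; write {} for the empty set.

{6, 7, 8, 9, 10, 11, 12, 13, 14, 15, 16, 17, 18, 19, 20, 21}

B △ A = {6, 7, 8, 9, 12, 18, 19}
C ∖ (B △ A) = {5, 11, 14, 15, 17, 20, 22}
B ∪ D = {6, 7, 8, 10, 11, 12, 13, 14, 15, 16, 17, 19, 20, 21}
(B ∪ D) ∪ A = {6, 7, 8, 9, 10, 11, 12, 13, 14, 15, 16, 17, 18, 19, 20, 21}
(C ∖ (B △ A)) ∖ ((B ∪ D) ∪ A) = {5, 22}
((C ∖ (B △ A)) ∖ ((B ∪ D) ∪ A))^c = {6, 7, 8, 9, 10, 11, 12, 13, 14, 15, 16, 17, 18, 19, 20, 21}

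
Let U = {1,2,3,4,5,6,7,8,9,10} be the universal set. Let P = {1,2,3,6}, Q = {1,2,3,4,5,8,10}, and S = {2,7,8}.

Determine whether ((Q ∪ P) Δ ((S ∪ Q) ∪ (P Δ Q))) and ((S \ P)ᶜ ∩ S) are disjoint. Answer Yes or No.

Q ∪ P = {1,2,3,4,5,6,8,10}
S ∪ Q = {1,2,3,4,5,7,8,10}
P Δ Q = {4,5,6,8,10}
(S ∪ Q) ∪ (P Δ Q) = {1,2,3,4,5,6,7,8,10}
(Q ∪ P) Δ ((S ∪ Q) ∪ (P Δ Q)) = {7}
S \ P = {7,8}
(S \ P)ᶜ = {1,2,3,4,5,6,9,10}
(S \ P)ᶜ ∩ S = {2}
{7} and {2} share no elements.

Yes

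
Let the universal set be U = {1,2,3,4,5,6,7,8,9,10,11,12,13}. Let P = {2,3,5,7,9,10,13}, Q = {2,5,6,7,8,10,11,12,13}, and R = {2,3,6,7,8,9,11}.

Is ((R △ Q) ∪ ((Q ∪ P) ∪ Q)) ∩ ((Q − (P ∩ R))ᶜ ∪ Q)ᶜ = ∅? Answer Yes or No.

Yes

R △ Q = {3,5,9,10,12,13}
Q ∪ P = {2,3,5,6,7,8,9,10,11,12,13}
(Q ∪ P) ∪ Q = {2,3,5,6,7,8,9,10,11,12,13}
(R △ Q) ∪ ((Q ∪ P) ∪ Q) = {2,3,5,6,7,8,9,10,11,12,13}
P ∩ R = {2,3,7,9}
Q − (P ∩ R) = {5,6,8,10,11,12,13}
(Q − (P ∩ R))ᶜ = {1,2,3,4,7,9}
(Q − (P ∩ R))ᶜ ∪ Q = {1,2,3,4,5,6,7,8,9,10,11,12,13}
((Q − (P ∩ R))ᶜ ∪ Q)ᶜ = {}
{2,3,5,6,7,8,9,10,11,12,13} and {} share no elements.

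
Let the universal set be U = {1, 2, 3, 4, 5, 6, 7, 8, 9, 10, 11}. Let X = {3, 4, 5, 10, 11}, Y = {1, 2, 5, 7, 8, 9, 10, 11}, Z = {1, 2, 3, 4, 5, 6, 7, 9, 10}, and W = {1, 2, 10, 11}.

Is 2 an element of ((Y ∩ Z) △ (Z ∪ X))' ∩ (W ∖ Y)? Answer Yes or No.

2 ∈ Y and 2 ∈ Z, so 2 ∈ Y ∩ Z
2 ∈ Z and 2 ∉ X, so 2 ∈ Z ∪ X
2 ∈ (Y ∩ Z) and 2 ∈ (Z ∪ X), so 2 ∉ (Y ∩ Z) △ (Z ∪ X)
2 ∈ ((Y ∩ Z) △ (Z ∪ X))' since 2 ∉ ((Y ∩ Z) △ (Z ∪ X))
2 ∈ W and 2 ∈ Y, so 2 ∉ W ∖ Y
2 ∈ ((Y ∩ Z) △ (Z ∪ X))' and 2 ∉ (W ∖ Y), so 2 ∉ ((Y ∩ Z) △ (Z ∪ X))' ∩ (W ∖ Y)

No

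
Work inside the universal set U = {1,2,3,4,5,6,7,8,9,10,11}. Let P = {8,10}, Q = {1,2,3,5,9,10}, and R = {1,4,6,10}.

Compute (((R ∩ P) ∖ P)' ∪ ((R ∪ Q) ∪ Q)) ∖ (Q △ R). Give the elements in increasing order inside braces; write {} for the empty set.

R ∩ P = {10}
(R ∩ P) ∖ P = {}
((R ∩ P) ∖ P)' = {1,2,3,4,5,6,7,8,9,10,11}
R ∪ Q = {1,2,3,4,5,6,9,10}
(R ∪ Q) ∪ Q = {1,2,3,4,5,6,9,10}
((R ∩ P) ∖ P)' ∪ ((R ∪ Q) ∪ Q) = {1,2,3,4,5,6,7,8,9,10,11}
Q △ R = {2,3,4,5,6,9}
(((R ∩ P) ∖ P)' ∪ ((R ∪ Q) ∪ Q)) ∖ (Q △ R) = {1,7,8,10,11}

{1,7,8,10,11}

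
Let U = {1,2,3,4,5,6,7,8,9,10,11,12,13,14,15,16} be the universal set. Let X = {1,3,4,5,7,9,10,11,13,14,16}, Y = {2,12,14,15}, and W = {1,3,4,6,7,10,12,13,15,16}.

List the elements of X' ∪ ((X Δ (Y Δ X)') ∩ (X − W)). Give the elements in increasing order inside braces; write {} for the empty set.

{2,5,6,8,9,11,12,15}

X' = {2,6,8,12,15}
Y Δ X = {1,2,3,4,5,7,9,10,11,12,13,15,16}
(Y Δ X)' = {6,8,14}
X Δ (Y Δ X)' = {1,3,4,5,6,7,8,9,10,11,13,16}
X − W = {5,9,11,14}
(X Δ (Y Δ X)') ∩ (X − W) = {5,9,11}
X' ∪ ((X Δ (Y Δ X)') ∩ (X − W)) = {2,5,6,8,9,11,12,15}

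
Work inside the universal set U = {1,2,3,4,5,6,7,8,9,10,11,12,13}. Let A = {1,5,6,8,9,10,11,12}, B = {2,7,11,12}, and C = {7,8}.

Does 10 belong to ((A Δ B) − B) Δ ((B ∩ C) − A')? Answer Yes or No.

Yes

10 ∈ A and 10 ∉ B, so 10 ∈ A Δ B
10 ∈ (A Δ B) and 10 ∉ B, so 10 ∈ (A Δ B) − B
10 ∉ B and 10 ∉ C, so 10 ∉ B ∩ C
10 ∈ A, so 10 ∉ A'
10 ∉ (B ∩ C) and 10 ∉ A', so 10 ∉ (B ∩ C) − A'
10 ∈ ((A Δ B) − B) and 10 ∉ ((B ∩ C) − A'), so 10 ∈ ((A Δ B) − B) Δ ((B ∩ C) − A')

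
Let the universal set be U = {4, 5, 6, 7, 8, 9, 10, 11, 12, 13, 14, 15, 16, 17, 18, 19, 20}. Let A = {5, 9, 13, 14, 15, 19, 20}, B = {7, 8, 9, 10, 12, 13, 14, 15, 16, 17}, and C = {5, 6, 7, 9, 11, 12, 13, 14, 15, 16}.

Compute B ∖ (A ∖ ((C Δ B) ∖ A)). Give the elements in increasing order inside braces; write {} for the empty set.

C Δ B = {5, 6, 8, 10, 11, 17}
(C Δ B) ∖ A = {6, 8, 10, 11, 17}
A ∖ ((C Δ B) ∖ A) = {5, 9, 13, 14, 15, 19, 20}
B ∖ (A ∖ ((C Δ B) ∖ A)) = {7, 8, 10, 12, 16, 17}

{7, 8, 10, 12, 16, 17}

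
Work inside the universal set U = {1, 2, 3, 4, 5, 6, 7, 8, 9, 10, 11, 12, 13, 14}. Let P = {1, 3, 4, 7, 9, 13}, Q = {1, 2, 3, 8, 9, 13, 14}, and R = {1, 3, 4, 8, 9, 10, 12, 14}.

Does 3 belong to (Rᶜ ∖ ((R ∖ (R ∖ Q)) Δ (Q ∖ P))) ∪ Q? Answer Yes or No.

3 ∈ R, so 3 ∉ Rᶜ
3 ∈ R and 3 ∈ Q, so 3 ∉ R ∖ Q
3 ∈ R and 3 ∉ (R ∖ Q), so 3 ∈ R ∖ (R ∖ Q)
3 ∈ Q and 3 ∈ P, so 3 ∉ Q ∖ P
3 ∈ (R ∖ (R ∖ Q)) and 3 ∉ (Q ∖ P), so 3 ∈ (R ∖ (R ∖ Q)) Δ (Q ∖ P)
3 ∉ Rᶜ and 3 ∈ ((R ∖ (R ∖ Q)) Δ (Q ∖ P)), so 3 ∉ Rᶜ ∖ ((R ∖ (R ∖ Q)) Δ (Q ∖ P))
3 ∉ (Rᶜ ∖ ((R ∖ (R ∖ Q)) Δ (Q ∖ P))) and 3 ∈ Q, so 3 ∈ (Rᶜ ∖ ((R ∖ (R ∖ Q)) Δ (Q ∖ P))) ∪ Q

Yes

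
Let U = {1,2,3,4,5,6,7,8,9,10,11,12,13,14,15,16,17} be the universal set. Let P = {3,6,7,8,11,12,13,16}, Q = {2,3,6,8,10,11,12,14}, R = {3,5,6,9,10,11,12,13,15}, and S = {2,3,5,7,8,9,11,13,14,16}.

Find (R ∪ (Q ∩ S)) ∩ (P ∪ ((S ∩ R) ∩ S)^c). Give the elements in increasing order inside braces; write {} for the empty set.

{2,3,6,8,10,11,12,13,14,15}

Q ∩ S = {2,3,8,11,14}
R ∪ (Q ∩ S) = {2,3,5,6,8,9,10,11,12,13,14,15}
S ∩ R = {3,5,9,11,13}
(S ∩ R) ∩ S = {3,5,9,11,13}
((S ∩ R) ∩ S)^c = {1,2,4,6,7,8,10,12,14,15,16,17}
P ∪ ((S ∩ R) ∩ S)^c = {1,2,3,4,6,7,8,10,11,12,13,14,15,16,17}
(R ∪ (Q ∩ S)) ∩ (P ∪ ((S ∩ R) ∩ S)^c) = {2,3,6,8,10,11,12,13,14,15}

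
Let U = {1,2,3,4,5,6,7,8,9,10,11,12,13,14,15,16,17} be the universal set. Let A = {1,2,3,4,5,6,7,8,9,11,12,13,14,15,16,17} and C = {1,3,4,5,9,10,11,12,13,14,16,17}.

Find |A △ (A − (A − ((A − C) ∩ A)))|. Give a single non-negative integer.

A − C = {2,6,7,8,15}
(A − C) ∩ A = {2,6,7,8,15}
A − ((A − C) ∩ A) = {1,3,4,5,9,11,12,13,14,16,17}
A − (A − ((A − C) ∩ A)) = {2,6,7,8,15}
A △ (A − (A − ((A − C) ∩ A))) = {1,3,4,5,9,11,12,13,14,16,17}
|A △ (A − (A − ((A − C) ∩ A)))| = 11

11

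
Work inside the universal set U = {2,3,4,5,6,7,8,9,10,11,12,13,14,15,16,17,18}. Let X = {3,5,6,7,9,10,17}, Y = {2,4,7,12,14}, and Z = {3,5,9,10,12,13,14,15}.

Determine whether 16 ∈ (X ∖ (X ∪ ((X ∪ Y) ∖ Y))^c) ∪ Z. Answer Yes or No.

No

16 ∉ X and 16 ∉ Y, so 16 ∉ X ∪ Y
16 ∉ (X ∪ Y) and 16 ∉ Y, so 16 ∉ (X ∪ Y) ∖ Y
16 ∉ X and 16 ∉ ((X ∪ Y) ∖ Y), so 16 ∉ X ∪ ((X ∪ Y) ∖ Y)
16 ∈ (X ∪ ((X ∪ Y) ∖ Y))^c since 16 ∉ (X ∪ ((X ∪ Y) ∖ Y))
16 ∉ X and 16 ∈ (X ∪ ((X ∪ Y) ∖ Y))^c, so 16 ∉ X ∖ (X ∪ ((X ∪ Y) ∖ Y))^c
16 ∉ (X ∖ (X ∪ ((X ∪ Y) ∖ Y))^c) and 16 ∉ Z, so 16 ∉ (X ∖ (X ∪ ((X ∪ Y) ∖ Y))^c) ∪ Z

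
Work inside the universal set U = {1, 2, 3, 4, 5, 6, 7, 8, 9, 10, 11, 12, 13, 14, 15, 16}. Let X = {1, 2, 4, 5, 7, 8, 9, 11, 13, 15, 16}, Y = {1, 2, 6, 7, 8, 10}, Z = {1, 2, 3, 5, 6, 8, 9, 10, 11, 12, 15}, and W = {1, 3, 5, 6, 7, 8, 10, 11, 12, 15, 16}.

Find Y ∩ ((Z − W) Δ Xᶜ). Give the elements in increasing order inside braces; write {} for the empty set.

{2, 6, 10}

Z − W = {2, 9}
Xᶜ = {3, 6, 10, 12, 14}
(Z − W) Δ Xᶜ = {2, 3, 6, 9, 10, 12, 14}
Y ∩ ((Z − W) Δ Xᶜ) = {2, 6, 10}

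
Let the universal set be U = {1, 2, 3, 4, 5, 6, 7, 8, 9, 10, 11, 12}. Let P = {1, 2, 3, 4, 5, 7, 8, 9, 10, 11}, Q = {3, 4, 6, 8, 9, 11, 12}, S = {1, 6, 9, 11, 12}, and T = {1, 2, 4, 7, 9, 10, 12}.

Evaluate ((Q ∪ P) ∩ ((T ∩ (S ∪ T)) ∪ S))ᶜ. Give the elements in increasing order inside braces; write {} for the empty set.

{3, 5, 8}

Q ∪ P = {1, 2, 3, 4, 5, 6, 7, 8, 9, 10, 11, 12}
S ∪ T = {1, 2, 4, 6, 7, 9, 10, 11, 12}
T ∩ (S ∪ T) = {1, 2, 4, 7, 9, 10, 12}
(T ∩ (S ∪ T)) ∪ S = {1, 2, 4, 6, 7, 9, 10, 11, 12}
(Q ∪ P) ∩ ((T ∩ (S ∪ T)) ∪ S) = {1, 2, 4, 6, 7, 9, 10, 11, 12}
((Q ∪ P) ∩ ((T ∩ (S ∪ T)) ∪ S))ᶜ = {3, 5, 8}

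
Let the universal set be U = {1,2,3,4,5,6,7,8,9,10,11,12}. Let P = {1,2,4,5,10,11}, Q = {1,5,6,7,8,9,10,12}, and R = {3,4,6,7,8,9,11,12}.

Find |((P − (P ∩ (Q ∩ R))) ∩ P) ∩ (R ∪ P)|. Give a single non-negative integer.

6

Q ∩ R = {6,7,8,9,12}
P ∩ (Q ∩ R) = {}
P − (P ∩ (Q ∩ R)) = {1,2,4,5,10,11}
(P − (P ∩ (Q ∩ R))) ∩ P = {1,2,4,5,10,11}
R ∪ P = {1,2,3,4,5,6,7,8,9,10,11,12}
((P − (P ∩ (Q ∩ R))) ∩ P) ∩ (R ∪ P) = {1,2,4,5,10,11}
|((P − (P ∩ (Q ∩ R))) ∩ P) ∩ (R ∪ P)| = 6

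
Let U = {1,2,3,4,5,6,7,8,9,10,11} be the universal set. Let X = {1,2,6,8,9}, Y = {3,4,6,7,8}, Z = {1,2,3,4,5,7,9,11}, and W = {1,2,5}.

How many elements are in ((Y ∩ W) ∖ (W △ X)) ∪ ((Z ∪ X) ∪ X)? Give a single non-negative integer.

10

Y ∩ W = {}
W △ X = {5,6,8,9}
(Y ∩ W) ∖ (W △ X) = {}
Z ∪ X = {1,2,3,4,5,6,7,8,9,11}
(Z ∪ X) ∪ X = {1,2,3,4,5,6,7,8,9,11}
((Y ∩ W) ∖ (W △ X)) ∪ ((Z ∪ X) ∪ X) = {1,2,3,4,5,6,7,8,9,11}
|((Y ∩ W) ∖ (W △ X)) ∪ ((Z ∪ X) ∪ X)| = 10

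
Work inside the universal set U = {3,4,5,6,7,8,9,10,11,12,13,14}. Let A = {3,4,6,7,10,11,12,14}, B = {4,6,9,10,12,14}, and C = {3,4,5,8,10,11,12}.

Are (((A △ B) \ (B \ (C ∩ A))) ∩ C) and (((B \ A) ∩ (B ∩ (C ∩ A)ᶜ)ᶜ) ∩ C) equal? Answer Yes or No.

A △ B = {3,7,9,11}
C ∩ A = {3,4,10,11,12}
B \ (C ∩ A) = {6,9,14}
(A △ B) \ (B \ (C ∩ A)) = {3,7,11}
((A △ B) \ (B \ (C ∩ A))) ∩ C = {3,11}
B \ A = {9}
(C ∩ A)ᶜ = {5,6,7,8,9,13,14}
B ∩ (C ∩ A)ᶜ = {6,9,14}
(B ∩ (C ∩ A)ᶜ)ᶜ = {3,4,5,7,8,10,11,12,13}
(B \ A) ∩ (B ∩ (C ∩ A)ᶜ)ᶜ = {}
((B \ A) ∩ (B ∩ (C ∩ A)ᶜ)ᶜ) ∩ C = {}
3 ∈ ((A △ B) \ (B \ (C ∩ A))) ∩ C but 3 ∉ ((B \ A) ∩ (B ∩ (C ∩ A)ᶜ)ᶜ) ∩ C, so they differ.

No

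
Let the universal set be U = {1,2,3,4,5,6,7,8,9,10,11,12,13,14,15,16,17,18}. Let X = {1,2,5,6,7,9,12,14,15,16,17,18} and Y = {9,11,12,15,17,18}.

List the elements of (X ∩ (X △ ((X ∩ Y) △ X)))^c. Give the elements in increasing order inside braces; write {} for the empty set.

{1,2,3,4,5,6,7,8,10,11,13,14,16}

X ∩ Y = {9,12,15,17,18}
(X ∩ Y) △ X = {1,2,5,6,7,14,16}
X △ ((X ∩ Y) △ X) = {9,12,15,17,18}
X ∩ (X △ ((X ∩ Y) △ X)) = {9,12,15,17,18}
(X ∩ (X △ ((X ∩ Y) △ X)))^c = {1,2,3,4,5,6,7,8,10,11,13,14,16}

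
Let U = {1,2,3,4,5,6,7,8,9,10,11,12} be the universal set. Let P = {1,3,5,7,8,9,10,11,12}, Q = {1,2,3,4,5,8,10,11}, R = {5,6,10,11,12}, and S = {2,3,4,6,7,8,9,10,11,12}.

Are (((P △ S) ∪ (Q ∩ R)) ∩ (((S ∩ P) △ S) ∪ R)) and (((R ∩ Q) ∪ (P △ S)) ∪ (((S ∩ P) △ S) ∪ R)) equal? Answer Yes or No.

P △ S = {1,2,4,5,6}
Q ∩ R = {5,10,11}
(P △ S) ∪ (Q ∩ R) = {1,2,4,5,6,10,11}
S ∩ P = {3,7,8,9,10,11,12}
(S ∩ P) △ S = {2,4,6}
((S ∩ P) △ S) ∪ R = {2,4,5,6,10,11,12}
((P △ S) ∪ (Q ∩ R)) ∩ (((S ∩ P) △ S) ∪ R) = {2,4,5,6,10,11}
R ∩ Q = {5,10,11}
(R ∩ Q) ∪ (P △ S) = {1,2,4,5,6,10,11}
((R ∩ Q) ∪ (P △ S)) ∪ (((S ∩ P) △ S) ∪ R) = {1,2,4,5,6,10,11,12}
1 ∈ ((R ∩ Q) ∪ (P △ S)) ∪ (((S ∩ P) △ S) ∪ R) but 1 ∉ ((P △ S) ∪ (Q ∩ R)) ∩ (((S ∩ P) △ S) ∪ R), so they differ.

No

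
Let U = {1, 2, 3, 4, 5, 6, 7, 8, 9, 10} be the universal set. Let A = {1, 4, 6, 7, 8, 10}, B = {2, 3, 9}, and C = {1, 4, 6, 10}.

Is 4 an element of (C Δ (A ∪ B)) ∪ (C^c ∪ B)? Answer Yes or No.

4 ∈ A and 4 ∉ B, so 4 ∈ A ∪ B
4 ∈ C and 4 ∈ (A ∪ B), so 4 ∉ C Δ (A ∪ B)
4 ∈ C, so 4 ∉ C^c
4 ∉ C^c and 4 ∉ B, so 4 ∉ C^c ∪ B
4 ∉ (C Δ (A ∪ B)) and 4 ∉ (C^c ∪ B), so 4 ∉ (C Δ (A ∪ B)) ∪ (C^c ∪ B)

No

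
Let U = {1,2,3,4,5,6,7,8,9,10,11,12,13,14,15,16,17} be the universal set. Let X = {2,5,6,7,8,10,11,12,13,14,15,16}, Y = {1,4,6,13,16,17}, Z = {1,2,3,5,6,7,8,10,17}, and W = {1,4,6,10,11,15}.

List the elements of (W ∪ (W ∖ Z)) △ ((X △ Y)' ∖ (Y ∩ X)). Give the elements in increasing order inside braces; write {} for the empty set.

W ∖ Z = {4,11,15}
W ∪ (W ∖ Z) = {1,4,6,10,11,15}
X △ Y = {1,2,4,5,7,8,10,11,12,14,15,17}
(X △ Y)' = {3,6,9,13,16}
Y ∩ X = {6,13,16}
(X △ Y)' ∖ (Y ∩ X) = {3,9}
(W ∪ (W ∖ Z)) △ ((X △ Y)' ∖ (Y ∩ X)) = {1,3,4,6,9,10,11,15}

{1,3,4,6,9,10,11,15}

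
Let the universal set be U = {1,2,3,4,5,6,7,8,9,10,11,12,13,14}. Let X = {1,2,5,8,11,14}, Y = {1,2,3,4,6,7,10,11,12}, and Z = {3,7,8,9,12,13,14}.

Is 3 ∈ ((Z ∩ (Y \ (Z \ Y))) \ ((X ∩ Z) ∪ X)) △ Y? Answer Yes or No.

No

3 ∈ Z and 3 ∈ Y, so 3 ∉ Z \ Y
3 ∈ Y and 3 ∉ (Z \ Y), so 3 ∈ Y \ (Z \ Y)
3 ∈ Z and 3 ∈ (Y \ (Z \ Y)), so 3 ∈ Z ∩ (Y \ (Z \ Y))
3 ∉ X and 3 ∈ Z, so 3 ∉ X ∩ Z
3 ∉ (X ∩ Z) and 3 ∉ X, so 3 ∉ (X ∩ Z) ∪ X
3 ∈ (Z ∩ (Y \ (Z \ Y))) and 3 ∉ ((X ∩ Z) ∪ X), so 3 ∈ (Z ∩ (Y \ (Z \ Y))) \ ((X ∩ Z) ∪ X)
3 ∈ ((Z ∩ (Y \ (Z \ Y))) \ ((X ∩ Z) ∪ X)) and 3 ∈ Y, so 3 ∉ ((Z ∩ (Y \ (Z \ Y))) \ ((X ∩ Z) ∪ X)) △ Y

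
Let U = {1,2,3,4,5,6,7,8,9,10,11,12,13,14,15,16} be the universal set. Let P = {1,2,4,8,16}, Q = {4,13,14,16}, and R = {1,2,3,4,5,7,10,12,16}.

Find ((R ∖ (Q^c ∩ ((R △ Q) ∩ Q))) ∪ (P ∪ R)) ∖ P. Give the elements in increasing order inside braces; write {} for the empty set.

{3,5,7,10,12}

Q^c = {1,2,3,5,6,7,8,9,10,11,12,15}
R △ Q = {1,2,3,5,7,10,12,13,14}
(R △ Q) ∩ Q = {13,14}
Q^c ∩ ((R △ Q) ∩ Q) = {}
R ∖ (Q^c ∩ ((R △ Q) ∩ Q)) = {1,2,3,4,5,7,10,12,16}
P ∪ R = {1,2,3,4,5,7,8,10,12,16}
(R ∖ (Q^c ∩ ((R △ Q) ∩ Q))) ∪ (P ∪ R) = {1,2,3,4,5,7,8,10,12,16}
((R ∖ (Q^c ∩ ((R △ Q) ∩ Q))) ∪ (P ∪ R)) ∖ P = {3,5,7,10,12}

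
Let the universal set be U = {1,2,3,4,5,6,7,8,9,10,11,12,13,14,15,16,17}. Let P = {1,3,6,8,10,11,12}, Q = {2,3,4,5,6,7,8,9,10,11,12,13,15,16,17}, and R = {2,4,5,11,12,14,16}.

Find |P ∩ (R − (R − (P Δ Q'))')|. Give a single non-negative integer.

Q' = {1,14}
P Δ Q' = {3,6,8,10,11,12,14}
R − (P Δ Q') = {2,4,5,16}
(R − (P Δ Q'))' = {1,3,6,7,8,9,10,11,12,13,14,15,17}
R − (R − (P Δ Q'))' = {2,4,5,16}
P ∩ (R − (R − (P Δ Q'))') = {}
|P ∩ (R − (R − (P Δ Q'))')| = 0

0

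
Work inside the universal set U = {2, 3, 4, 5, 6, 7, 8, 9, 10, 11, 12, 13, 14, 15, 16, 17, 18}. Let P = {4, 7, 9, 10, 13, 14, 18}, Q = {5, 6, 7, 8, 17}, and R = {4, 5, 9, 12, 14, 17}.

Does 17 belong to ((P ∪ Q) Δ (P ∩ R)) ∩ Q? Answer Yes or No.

Yes

17 ∉ P and 17 ∈ Q, so 17 ∈ P ∪ Q
17 ∉ P and 17 ∈ R, so 17 ∉ P ∩ R
17 ∈ (P ∪ Q) and 17 ∉ (P ∩ R), so 17 ∈ (P ∪ Q) Δ (P ∩ R)
17 ∈ ((P ∪ Q) Δ (P ∩ R)) and 17 ∈ Q, so 17 ∈ ((P ∪ Q) Δ (P ∩ R)) ∩ Q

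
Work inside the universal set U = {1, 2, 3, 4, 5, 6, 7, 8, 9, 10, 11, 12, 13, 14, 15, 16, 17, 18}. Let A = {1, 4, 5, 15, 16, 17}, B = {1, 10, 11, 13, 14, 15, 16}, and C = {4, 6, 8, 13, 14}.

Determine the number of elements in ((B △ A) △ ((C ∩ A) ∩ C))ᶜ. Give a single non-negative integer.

12

B △ A = {4, 5, 10, 11, 13, 14, 17}
C ∩ A = {4}
(C ∩ A) ∩ C = {4}
(B △ A) △ ((C ∩ A) ∩ C) = {5, 10, 11, 13, 14, 17}
((B △ A) △ ((C ∩ A) ∩ C))ᶜ = {1, 2, 3, 4, 6, 7, 8, 9, 12, 15, 16, 18}
|((B △ A) △ ((C ∩ A) ∩ C))ᶜ| = 12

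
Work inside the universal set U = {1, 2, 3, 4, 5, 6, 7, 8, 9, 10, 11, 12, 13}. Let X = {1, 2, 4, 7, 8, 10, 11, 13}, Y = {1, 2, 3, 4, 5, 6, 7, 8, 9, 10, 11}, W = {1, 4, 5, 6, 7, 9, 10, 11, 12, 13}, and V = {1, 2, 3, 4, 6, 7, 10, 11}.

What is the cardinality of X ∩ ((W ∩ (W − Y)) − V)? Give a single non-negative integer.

1

W − Y = {12, 13}
W ∩ (W − Y) = {12, 13}
(W ∩ (W − Y)) − V = {12, 13}
X ∩ ((W ∩ (W − Y)) − V) = {13}
|X ∩ ((W ∩ (W − Y)) − V)| = 1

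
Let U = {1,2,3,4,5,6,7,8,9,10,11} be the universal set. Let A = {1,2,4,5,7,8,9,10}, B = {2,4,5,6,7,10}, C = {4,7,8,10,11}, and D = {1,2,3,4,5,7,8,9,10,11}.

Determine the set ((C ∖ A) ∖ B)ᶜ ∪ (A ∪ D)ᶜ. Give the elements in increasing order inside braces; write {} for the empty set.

{1,2,3,4,5,6,7,8,9,10}

C ∖ A = {11}
(C ∖ A) ∖ B = {11}
((C ∖ A) ∖ B)ᶜ = {1,2,3,4,5,6,7,8,9,10}
A ∪ D = {1,2,3,4,5,7,8,9,10,11}
(A ∪ D)ᶜ = {6}
((C ∖ A) ∖ B)ᶜ ∪ (A ∪ D)ᶜ = {1,2,3,4,5,6,7,8,9,10}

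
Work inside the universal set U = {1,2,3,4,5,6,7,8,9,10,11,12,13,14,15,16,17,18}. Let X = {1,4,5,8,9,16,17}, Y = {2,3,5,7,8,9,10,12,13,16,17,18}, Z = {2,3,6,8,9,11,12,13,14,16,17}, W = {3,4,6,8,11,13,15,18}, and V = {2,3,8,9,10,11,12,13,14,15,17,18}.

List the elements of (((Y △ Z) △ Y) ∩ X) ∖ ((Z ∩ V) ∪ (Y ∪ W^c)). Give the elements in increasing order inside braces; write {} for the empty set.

{}

Y △ Z = {5,6,7,10,11,14,18}
(Y △ Z) △ Y = {2,3,6,8,9,11,12,13,14,16,17}
((Y △ Z) △ Y) ∩ X = {8,9,16,17}
Z ∩ V = {2,3,8,9,11,12,13,14,17}
W^c = {1,2,5,7,9,10,12,14,16,17}
Y ∪ W^c = {1,2,3,5,7,8,9,10,12,13,14,16,17,18}
(Z ∩ V) ∪ (Y ∪ W^c) = {1,2,3,5,7,8,9,10,11,12,13,14,16,17,18}
(((Y △ Z) △ Y) ∩ X) ∖ ((Z ∩ V) ∪ (Y ∪ W^c)) = {}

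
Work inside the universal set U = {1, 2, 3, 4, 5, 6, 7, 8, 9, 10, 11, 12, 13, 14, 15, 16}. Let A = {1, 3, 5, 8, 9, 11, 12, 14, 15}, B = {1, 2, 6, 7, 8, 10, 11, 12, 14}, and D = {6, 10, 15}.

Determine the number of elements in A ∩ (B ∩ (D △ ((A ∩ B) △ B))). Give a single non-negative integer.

0

A ∩ B = {1, 8, 11, 12, 14}
(A ∩ B) △ B = {2, 6, 7, 10}
D △ ((A ∩ B) △ B) = {2, 7, 15}
B ∩ (D △ ((A ∩ B) △ B)) = {2, 7}
A ∩ (B ∩ (D △ ((A ∩ B) △ B))) = {}
|A ∩ (B ∩ (D △ ((A ∩ B) △ B)))| = 0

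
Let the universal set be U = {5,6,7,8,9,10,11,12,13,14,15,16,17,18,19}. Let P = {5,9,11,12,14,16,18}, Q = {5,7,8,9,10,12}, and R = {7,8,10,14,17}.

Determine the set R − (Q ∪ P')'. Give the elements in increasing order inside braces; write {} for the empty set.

P' = {6,7,8,10,13,15,17,19}
Q ∪ P' = {5,6,7,8,9,10,12,13,15,17,19}
(Q ∪ P')' = {11,14,16,18}
R − (Q ∪ P')' = {7,8,10,17}

{7,8,10,17}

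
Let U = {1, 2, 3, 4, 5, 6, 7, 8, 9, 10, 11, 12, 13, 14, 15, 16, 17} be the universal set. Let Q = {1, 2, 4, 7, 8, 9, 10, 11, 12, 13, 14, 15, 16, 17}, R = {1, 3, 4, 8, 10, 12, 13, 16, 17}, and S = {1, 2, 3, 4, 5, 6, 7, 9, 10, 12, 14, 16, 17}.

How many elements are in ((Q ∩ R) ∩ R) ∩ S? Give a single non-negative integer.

6

Q ∩ R = {1, 4, 8, 10, 12, 13, 16, 17}
(Q ∩ R) ∩ R = {1, 4, 8, 10, 12, 13, 16, 17}
((Q ∩ R) ∩ R) ∩ S = {1, 4, 10, 12, 16, 17}
|((Q ∩ R) ∩ R) ∩ S| = 6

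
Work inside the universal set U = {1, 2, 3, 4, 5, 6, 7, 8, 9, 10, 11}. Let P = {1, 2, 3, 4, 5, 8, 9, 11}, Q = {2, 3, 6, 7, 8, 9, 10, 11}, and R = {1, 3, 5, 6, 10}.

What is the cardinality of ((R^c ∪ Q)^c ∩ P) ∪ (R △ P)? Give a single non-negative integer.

9

R^c = {2, 4, 7, 8, 9, 11}
R^c ∪ Q = {2, 3, 4, 6, 7, 8, 9, 10, 11}
(R^c ∪ Q)^c = {1, 5}
(R^c ∪ Q)^c ∩ P = {1, 5}
R △ P = {2, 4, 6, 8, 9, 10, 11}
((R^c ∪ Q)^c ∩ P) ∪ (R △ P) = {1, 2, 4, 5, 6, 8, 9, 10, 11}
|((R^c ∪ Q)^c ∩ P) ∪ (R △ P)| = 9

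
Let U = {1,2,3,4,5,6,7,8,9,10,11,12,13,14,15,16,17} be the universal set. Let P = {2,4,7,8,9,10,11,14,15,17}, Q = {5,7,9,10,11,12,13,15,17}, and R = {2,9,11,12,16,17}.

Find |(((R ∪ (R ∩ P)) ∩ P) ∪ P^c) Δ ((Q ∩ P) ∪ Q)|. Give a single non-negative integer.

8

R ∩ P = {2,9,11,17}
R ∪ (R ∩ P) = {2,9,11,12,16,17}
(R ∪ (R ∩ P)) ∩ P = {2,9,11,17}
P^c = {1,3,5,6,12,13,16}
((R ∪ (R ∩ P)) ∩ P) ∪ P^c = {1,2,3,5,6,9,11,12,13,16,17}
Q ∩ P = {7,9,10,11,15,17}
(Q ∩ P) ∪ Q = {5,7,9,10,11,12,13,15,17}
(((R ∪ (R ∩ P)) ∩ P) ∪ P^c) Δ ((Q ∩ P) ∪ Q) = {1,2,3,6,7,10,15,16}
|(((R ∪ (R ∩ P)) ∩ P) ∪ P^c) Δ ((Q ∩ P) ∪ Q)| = 8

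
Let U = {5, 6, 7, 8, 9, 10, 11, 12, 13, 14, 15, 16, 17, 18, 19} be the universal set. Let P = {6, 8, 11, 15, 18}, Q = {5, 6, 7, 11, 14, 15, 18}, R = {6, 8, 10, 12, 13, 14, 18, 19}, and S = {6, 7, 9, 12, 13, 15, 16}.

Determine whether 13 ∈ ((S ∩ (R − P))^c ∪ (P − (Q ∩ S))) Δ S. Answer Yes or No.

Yes

13 ∈ R and 13 ∉ P, so 13 ∈ R − P
13 ∈ S and 13 ∈ (R − P), so 13 ∈ S ∩ (R − P)
13 ∉ (S ∩ (R − P))^c since 13 ∈ (S ∩ (R − P))
13 ∉ Q and 13 ∈ S, so 13 ∉ Q ∩ S
13 ∉ P and 13 ∉ (Q ∩ S), so 13 ∉ P − (Q ∩ S)
13 ∉ (S ∩ (R − P))^c and 13 ∉ (P − (Q ∩ S)), so 13 ∉ (S ∩ (R − P))^c ∪ (P − (Q ∩ S))
13 ∉ ((S ∩ (R − P))^c ∪ (P − (Q ∩ S))) and 13 ∈ S, so 13 ∈ ((S ∩ (R − P))^c ∪ (P − (Q ∩ S))) Δ S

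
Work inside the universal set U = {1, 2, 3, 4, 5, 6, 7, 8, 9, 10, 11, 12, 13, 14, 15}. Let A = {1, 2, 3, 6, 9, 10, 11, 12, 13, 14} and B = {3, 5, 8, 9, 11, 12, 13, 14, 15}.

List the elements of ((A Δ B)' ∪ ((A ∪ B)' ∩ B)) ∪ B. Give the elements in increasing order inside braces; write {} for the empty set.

A Δ B = {1, 2, 5, 6, 8, 10, 15}
(A Δ B)' = {3, 4, 7, 9, 11, 12, 13, 14}
A ∪ B = {1, 2, 3, 5, 6, 8, 9, 10, 11, 12, 13, 14, 15}
(A ∪ B)' = {4, 7}
(A ∪ B)' ∩ B = {}
(A Δ B)' ∪ ((A ∪ B)' ∩ B) = {3, 4, 7, 9, 11, 12, 13, 14}
((A Δ B)' ∪ ((A ∪ B)' ∩ B)) ∪ B = {3, 4, 5, 7, 8, 9, 11, 12, 13, 14, 15}

{3, 4, 5, 7, 8, 9, 11, 12, 13, 14, 15}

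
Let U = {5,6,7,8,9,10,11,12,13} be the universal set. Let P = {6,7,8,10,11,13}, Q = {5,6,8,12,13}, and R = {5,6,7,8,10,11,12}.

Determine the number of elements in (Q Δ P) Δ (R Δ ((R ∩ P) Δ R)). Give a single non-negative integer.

Q Δ P = {5,7,10,11,12}
R ∩ P = {6,7,8,10,11}
(R ∩ P) Δ R = {5,12}
R Δ ((R ∩ P) Δ R) = {6,7,8,10,11}
(Q Δ P) Δ (R Δ ((R ∩ P) Δ R)) = {5,6,8,12}
|(Q Δ P) Δ (R Δ ((R ∩ P) Δ R))| = 4

4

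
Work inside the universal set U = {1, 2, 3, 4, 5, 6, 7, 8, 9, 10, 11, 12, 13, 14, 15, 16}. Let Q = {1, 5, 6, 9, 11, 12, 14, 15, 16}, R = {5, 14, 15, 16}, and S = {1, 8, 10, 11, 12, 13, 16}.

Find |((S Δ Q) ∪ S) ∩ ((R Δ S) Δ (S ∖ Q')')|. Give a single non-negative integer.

5

S Δ Q = {5, 6, 8, 9, 10, 13, 14, 15}
(S Δ Q) ∪ S = {1, 5, 6, 8, 9, 10, 11, 12, 13, 14, 15, 16}
R Δ S = {1, 5, 8, 10, 11, 12, 13, 14, 15}
Q' = {2, 3, 4, 7, 8, 10, 13}
S ∖ Q' = {1, 11, 12, 16}
(S ∖ Q')' = {2, 3, 4, 5, 6, 7, 8, 9, 10, 13, 14, 15}
(R Δ S) Δ (S ∖ Q')' = {1, 2, 3, 4, 6, 7, 9, 11, 12}
((S Δ Q) ∪ S) ∩ ((R Δ S) Δ (S ∖ Q')') = {1, 6, 9, 11, 12}
|((S Δ Q) ∪ S) ∩ ((R Δ S) Δ (S ∖ Q')')| = 5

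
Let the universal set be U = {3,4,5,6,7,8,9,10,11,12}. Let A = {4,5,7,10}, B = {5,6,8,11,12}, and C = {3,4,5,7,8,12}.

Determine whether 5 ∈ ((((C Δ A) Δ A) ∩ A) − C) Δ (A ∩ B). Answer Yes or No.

5 ∈ C and 5 ∈ A, so 5 ∉ C Δ A
5 ∉ (C Δ A) and 5 ∈ A, so 5 ∈ (C Δ A) Δ A
5 ∈ ((C Δ A) Δ A) and 5 ∈ A, so 5 ∈ ((C Δ A) Δ A) ∩ A
5 ∈ (((C Δ A) Δ A) ∩ A) and 5 ∈ C, so 5 ∉ (((C Δ A) Δ A) ∩ A) − C
5 ∈ A and 5 ∈ B, so 5 ∈ A ∩ B
5 ∉ ((((C Δ A) Δ A) ∩ A) − C) and 5 ∈ (A ∩ B), so 5 ∈ ((((C Δ A) Δ A) ∩ A) − C) Δ (A ∩ B)

Yes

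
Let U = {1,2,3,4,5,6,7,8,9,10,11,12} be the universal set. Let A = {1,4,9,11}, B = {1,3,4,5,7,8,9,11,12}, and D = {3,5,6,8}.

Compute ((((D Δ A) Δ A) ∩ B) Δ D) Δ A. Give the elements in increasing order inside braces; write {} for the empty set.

D Δ A = {1,3,4,5,6,8,9,11}
(D Δ A) Δ A = {3,5,6,8}
((D Δ A) Δ A) ∩ B = {3,5,8}
(((D Δ A) Δ A) ∩ B) Δ D = {6}
((((D Δ A) Δ A) ∩ B) Δ D) Δ A = {1,4,6,9,11}

{1,4,6,9,11}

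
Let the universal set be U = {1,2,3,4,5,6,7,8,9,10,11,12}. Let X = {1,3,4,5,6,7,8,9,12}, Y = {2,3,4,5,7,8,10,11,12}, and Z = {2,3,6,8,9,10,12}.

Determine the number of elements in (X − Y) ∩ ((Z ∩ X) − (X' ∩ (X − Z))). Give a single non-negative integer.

2

X − Y = {1,6,9}
Z ∩ X = {3,6,8,9,12}
X' = {2,10,11}
X − Z = {1,4,5,7}
X' ∩ (X − Z) = {}
(Z ∩ X) − (X' ∩ (X − Z)) = {3,6,8,9,12}
(X − Y) ∩ ((Z ∩ X) − (X' ∩ (X − Z))) = {6,9}
|(X − Y) ∩ ((Z ∩ X) − (X' ∩ (X − Z)))| = 2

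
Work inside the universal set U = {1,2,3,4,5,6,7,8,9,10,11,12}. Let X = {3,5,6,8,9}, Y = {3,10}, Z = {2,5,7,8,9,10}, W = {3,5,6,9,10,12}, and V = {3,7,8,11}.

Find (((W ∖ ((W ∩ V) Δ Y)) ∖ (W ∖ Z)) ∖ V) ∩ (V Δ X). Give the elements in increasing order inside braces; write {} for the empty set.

{5,9}

W ∩ V = {3}
(W ∩ V) Δ Y = {10}
W ∖ ((W ∩ V) Δ Y) = {3,5,6,9,12}
W ∖ Z = {3,6,12}
(W ∖ ((W ∩ V) Δ Y)) ∖ (W ∖ Z) = {5,9}
((W ∖ ((W ∩ V) Δ Y)) ∖ (W ∖ Z)) ∖ V = {5,9}
V Δ X = {5,6,7,9,11}
(((W ∖ ((W ∩ V) Δ Y)) ∖ (W ∖ Z)) ∖ V) ∩ (V Δ X) = {5,9}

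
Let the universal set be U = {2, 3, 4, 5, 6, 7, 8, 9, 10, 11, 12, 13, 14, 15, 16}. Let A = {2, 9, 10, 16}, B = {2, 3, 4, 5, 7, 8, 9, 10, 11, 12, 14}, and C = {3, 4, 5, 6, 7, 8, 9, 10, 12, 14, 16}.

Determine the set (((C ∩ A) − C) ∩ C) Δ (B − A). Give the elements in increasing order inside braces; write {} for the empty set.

{3, 4, 5, 7, 8, 11, 12, 14}

C ∩ A = {9, 10, 16}
(C ∩ A) − C = {}
((C ∩ A) − C) ∩ C = {}
B − A = {3, 4, 5, 7, 8, 11, 12, 14}
(((C ∩ A) − C) ∩ C) Δ (B − A) = {3, 4, 5, 7, 8, 11, 12, 14}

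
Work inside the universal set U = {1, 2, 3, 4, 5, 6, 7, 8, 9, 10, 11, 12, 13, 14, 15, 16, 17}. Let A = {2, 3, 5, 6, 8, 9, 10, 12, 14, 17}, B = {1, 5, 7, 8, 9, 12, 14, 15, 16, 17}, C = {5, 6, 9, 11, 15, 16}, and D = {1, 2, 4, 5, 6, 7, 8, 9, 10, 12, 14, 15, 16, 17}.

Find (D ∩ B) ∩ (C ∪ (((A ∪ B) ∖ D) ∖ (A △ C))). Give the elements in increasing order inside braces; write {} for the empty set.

{5, 9, 15, 16}

D ∩ B = {1, 5, 7, 8, 9, 12, 14, 15, 16, 17}
A ∪ B = {1, 2, 3, 5, 6, 7, 8, 9, 10, 12, 14, 15, 16, 17}
(A ∪ B) ∖ D = {3}
A △ C = {2, 3, 8, 10, 11, 12, 14, 15, 16, 17}
((A ∪ B) ∖ D) ∖ (A △ C) = {}
C ∪ (((A ∪ B) ∖ D) ∖ (A △ C)) = {5, 6, 9, 11, 15, 16}
(D ∩ B) ∩ (C ∪ (((A ∪ B) ∖ D) ∖ (A △ C))) = {5, 9, 15, 16}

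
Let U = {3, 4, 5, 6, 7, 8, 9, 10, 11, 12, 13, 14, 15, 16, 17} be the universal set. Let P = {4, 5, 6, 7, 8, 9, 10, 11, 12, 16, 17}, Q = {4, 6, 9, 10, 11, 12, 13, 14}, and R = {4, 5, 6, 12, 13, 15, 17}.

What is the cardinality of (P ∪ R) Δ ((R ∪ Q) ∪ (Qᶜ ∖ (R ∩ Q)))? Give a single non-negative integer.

P ∪ R = {4, 5, 6, 7, 8, 9, 10, 11, 12, 13, 15, 16, 17}
R ∪ Q = {4, 5, 6, 9, 10, 11, 12, 13, 14, 15, 17}
Qᶜ = {3, 5, 7, 8, 15, 16, 17}
R ∩ Q = {4, 6, 12, 13}
Qᶜ ∖ (R ∩ Q) = {3, 5, 7, 8, 15, 16, 17}
(R ∪ Q) ∪ (Qᶜ ∖ (R ∩ Q)) = {3, 4, 5, 6, 7, 8, 9, 10, 11, 12, 13, 14, 15, 16, 17}
(P ∪ R) Δ ((R ∪ Q) ∪ (Qᶜ ∖ (R ∩ Q))) = {3, 14}
|(P ∪ R) Δ ((R ∪ Q) ∪ (Qᶜ ∖ (R ∩ Q)))| = 2

2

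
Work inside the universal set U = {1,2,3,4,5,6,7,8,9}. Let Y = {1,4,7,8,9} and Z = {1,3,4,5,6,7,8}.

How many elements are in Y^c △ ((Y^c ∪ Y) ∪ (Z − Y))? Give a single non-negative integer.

Y^c = {2,3,5,6}
Y^c ∪ Y = {1,2,3,4,5,6,7,8,9}
Z − Y = {3,5,6}
(Y^c ∪ Y) ∪ (Z − Y) = {1,2,3,4,5,6,7,8,9}
Y^c △ ((Y^c ∪ Y) ∪ (Z − Y)) = {1,4,7,8,9}
|Y^c △ ((Y^c ∪ Y) ∪ (Z − Y))| = 5

5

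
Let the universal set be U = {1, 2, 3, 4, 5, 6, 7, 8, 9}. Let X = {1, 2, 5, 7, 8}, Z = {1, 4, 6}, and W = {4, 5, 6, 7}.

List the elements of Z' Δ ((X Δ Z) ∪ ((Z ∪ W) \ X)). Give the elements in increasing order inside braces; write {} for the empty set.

Z' = {2, 3, 5, 7, 8, 9}
X Δ Z = {2, 4, 5, 6, 7, 8}
Z ∪ W = {1, 4, 5, 6, 7}
(Z ∪ W) \ X = {4, 6}
(X Δ Z) ∪ ((Z ∪ W) \ X) = {2, 4, 5, 6, 7, 8}
Z' Δ ((X Δ Z) ∪ ((Z ∪ W) \ X)) = {3, 4, 6, 9}

{3, 4, 6, 9}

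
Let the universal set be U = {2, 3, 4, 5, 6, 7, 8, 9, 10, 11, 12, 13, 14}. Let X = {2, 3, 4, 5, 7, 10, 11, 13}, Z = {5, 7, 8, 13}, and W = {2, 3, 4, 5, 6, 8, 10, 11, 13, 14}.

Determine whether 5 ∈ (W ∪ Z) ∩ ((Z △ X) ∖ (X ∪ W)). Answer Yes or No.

No

5 ∈ W and 5 ∈ Z, so 5 ∈ W ∪ Z
5 ∈ Z and 5 ∈ X, so 5 ∉ Z △ X
5 ∈ X and 5 ∈ W, so 5 ∈ X ∪ W
5 ∉ (Z △ X) and 5 ∈ (X ∪ W), so 5 ∉ (Z △ X) ∖ (X ∪ W)
5 ∈ (W ∪ Z) and 5 ∉ ((Z △ X) ∖ (X ∪ W)), so 5 ∉ (W ∪ Z) ∩ ((Z △ X) ∖ (X ∪ W))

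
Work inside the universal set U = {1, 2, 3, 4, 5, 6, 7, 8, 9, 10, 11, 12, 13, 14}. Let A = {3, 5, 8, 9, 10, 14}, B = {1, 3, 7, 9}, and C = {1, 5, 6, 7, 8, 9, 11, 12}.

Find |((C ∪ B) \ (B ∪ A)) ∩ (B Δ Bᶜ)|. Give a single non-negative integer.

C ∪ B = {1, 3, 5, 6, 7, 8, 9, 11, 12}
B ∪ A = {1, 3, 5, 7, 8, 9, 10, 14}
(C ∪ B) \ (B ∪ A) = {6, 11, 12}
Bᶜ = {2, 4, 5, 6, 8, 10, 11, 12, 13, 14}
B Δ Bᶜ = {1, 2, 3, 4, 5, 6, 7, 8, 9, 10, 11, 12, 13, 14}
((C ∪ B) \ (B ∪ A)) ∩ (B Δ Bᶜ) = {6, 11, 12}
|((C ∪ B) \ (B ∪ A)) ∩ (B Δ Bᶜ)| = 3

3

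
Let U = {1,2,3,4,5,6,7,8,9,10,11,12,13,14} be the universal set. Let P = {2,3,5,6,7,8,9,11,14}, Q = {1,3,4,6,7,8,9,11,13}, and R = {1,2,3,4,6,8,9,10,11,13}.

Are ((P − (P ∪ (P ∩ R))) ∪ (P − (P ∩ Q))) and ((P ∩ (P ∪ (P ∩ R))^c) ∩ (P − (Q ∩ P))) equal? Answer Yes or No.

No

P ∩ R = {2,3,6,8,9,11}
P ∪ (P ∩ R) = {2,3,5,6,7,8,9,11,14}
P − (P ∪ (P ∩ R)) = {}
P ∩ Q = {3,6,7,8,9,11}
P − (P ∩ Q) = {2,5,14}
(P − (P ∪ (P ∩ R))) ∪ (P − (P ∩ Q)) = {2,5,14}
(P ∪ (P ∩ R))^c = {1,4,10,12,13}
P ∩ (P ∪ (P ∩ R))^c = {}
Q ∩ P = {3,6,7,8,9,11}
P − (Q ∩ P) = {2,5,14}
(P ∩ (P ∪ (P ∩ R))^c) ∩ (P − (Q ∩ P)) = {}
2 ∈ (P − (P ∪ (P ∩ R))) ∪ (P − (P ∩ Q)) but 2 ∉ (P ∩ (P ∪ (P ∩ R))^c) ∩ (P − (Q ∩ P)), so they differ.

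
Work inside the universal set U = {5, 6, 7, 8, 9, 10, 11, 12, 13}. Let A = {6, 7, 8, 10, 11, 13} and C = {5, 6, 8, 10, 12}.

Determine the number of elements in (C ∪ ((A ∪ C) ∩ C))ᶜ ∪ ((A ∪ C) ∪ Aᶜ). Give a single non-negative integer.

A ∪ C = {5, 6, 7, 8, 10, 11, 12, 13}
(A ∪ C) ∩ C = {5, 6, 8, 10, 12}
C ∪ ((A ∪ C) ∩ C) = {5, 6, 8, 10, 12}
(C ∪ ((A ∪ C) ∩ C))ᶜ = {7, 9, 11, 13}
Aᶜ = {5, 9, 12}
(A ∪ C) ∪ Aᶜ = {5, 6, 7, 8, 9, 10, 11, 12, 13}
(C ∪ ((A ∪ C) ∩ C))ᶜ ∪ ((A ∪ C) ∪ Aᶜ) = {5, 6, 7, 8, 9, 10, 11, 12, 13}
|(C ∪ ((A ∪ C) ∩ C))ᶜ ∪ ((A ∪ C) ∪ Aᶜ)| = 9

9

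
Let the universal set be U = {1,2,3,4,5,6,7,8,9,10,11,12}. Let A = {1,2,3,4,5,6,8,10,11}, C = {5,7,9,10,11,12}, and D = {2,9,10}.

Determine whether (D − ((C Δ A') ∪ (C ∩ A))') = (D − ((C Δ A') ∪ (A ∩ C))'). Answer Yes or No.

Yes

A' = {7,9,12}
C Δ A' = {5,10,11}
C ∩ A = {5,10,11}
(C Δ A') ∪ (C ∩ A) = {5,10,11}
((C Δ A') ∪ (C ∩ A))' = {1,2,3,4,6,7,8,9,12}
D − ((C Δ A') ∪ (C ∩ A))' = {10}
A ∩ C = {5,10,11}
(C Δ A') ∪ (A ∩ C) = {5,10,11}
((C Δ A') ∪ (A ∩ C))' = {1,2,3,4,6,7,8,9,12}
D − ((C Δ A') ∪ (A ∩ C))' = {10}
Both equal {10}, so D − ((C Δ A') ∪ (C ∩ A))' = D − ((C Δ A') ∪ (A ∩ C))'.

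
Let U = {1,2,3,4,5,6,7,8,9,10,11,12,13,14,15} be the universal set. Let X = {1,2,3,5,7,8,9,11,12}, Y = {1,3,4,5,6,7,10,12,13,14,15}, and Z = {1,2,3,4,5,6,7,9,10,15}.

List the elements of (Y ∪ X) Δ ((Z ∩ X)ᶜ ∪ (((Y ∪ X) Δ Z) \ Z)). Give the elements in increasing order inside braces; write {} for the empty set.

{1,2,3,5,7,9}

Y ∪ X = {1,2,3,4,5,6,7,8,9,10,11,12,13,14,15}
Z ∩ X = {1,2,3,5,7,9}
(Z ∩ X)ᶜ = {4,6,8,10,11,12,13,14,15}
(Y ∪ X) Δ Z = {8,11,12,13,14}
((Y ∪ X) Δ Z) \ Z = {8,11,12,13,14}
(Z ∩ X)ᶜ ∪ (((Y ∪ X) Δ Z) \ Z) = {4,6,8,10,11,12,13,14,15}
(Y ∪ X) Δ ((Z ∩ X)ᶜ ∪ (((Y ∪ X) Δ Z) \ Z)) = {1,2,3,5,7,9}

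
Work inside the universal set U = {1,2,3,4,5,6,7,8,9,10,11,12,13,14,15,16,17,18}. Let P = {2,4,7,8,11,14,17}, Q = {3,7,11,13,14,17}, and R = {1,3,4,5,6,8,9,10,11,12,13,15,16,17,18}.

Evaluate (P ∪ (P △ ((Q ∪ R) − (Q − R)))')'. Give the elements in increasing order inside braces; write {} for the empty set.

Q ∪ R = {1,3,4,5,6,7,8,9,10,11,12,13,14,15,16,17,18}
Q − R = {7,14}
(Q ∪ R) − (Q − R) = {1,3,4,5,6,8,9,10,11,12,13,15,16,17,18}
P △ ((Q ∪ R) − (Q − R)) = {1,2,3,5,6,7,9,10,12,13,14,15,16,18}
(P △ ((Q ∪ R) − (Q − R)))' = {4,8,11,17}
P ∪ (P △ ((Q ∪ R) − (Q − R)))' = {2,4,7,8,11,14,17}
(P ∪ (P △ ((Q ∪ R) − (Q − R)))')' = {1,3,5,6,9,10,12,13,15,16,18}

{1,3,5,6,9,10,12,13,15,16,18}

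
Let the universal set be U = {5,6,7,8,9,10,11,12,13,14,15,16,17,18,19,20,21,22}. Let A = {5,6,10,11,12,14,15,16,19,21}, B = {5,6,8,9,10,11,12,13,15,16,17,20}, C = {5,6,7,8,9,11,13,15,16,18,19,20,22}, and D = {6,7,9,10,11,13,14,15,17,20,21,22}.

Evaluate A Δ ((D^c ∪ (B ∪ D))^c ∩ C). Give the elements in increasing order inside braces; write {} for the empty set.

D^c = {5,8,12,16,18,19}
B ∪ D = {5,6,7,8,9,10,11,12,13,14,15,16,17,20,21,22}
D^c ∪ (B ∪ D) = {5,6,7,8,9,10,11,12,13,14,15,16,17,18,19,20,21,22}
(D^c ∪ (B ∪ D))^c = {}
(D^c ∪ (B ∪ D))^c ∩ C = {}
A Δ ((D^c ∪ (B ∪ D))^c ∩ C) = {5,6,10,11,12,14,15,16,19,21}

{5,6,10,11,12,14,15,16,19,21}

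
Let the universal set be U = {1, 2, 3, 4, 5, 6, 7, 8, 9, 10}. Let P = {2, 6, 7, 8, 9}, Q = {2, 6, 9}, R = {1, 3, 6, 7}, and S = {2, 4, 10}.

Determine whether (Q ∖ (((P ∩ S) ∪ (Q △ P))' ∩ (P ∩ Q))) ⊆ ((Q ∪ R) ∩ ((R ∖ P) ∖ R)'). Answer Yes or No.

Yes

P ∩ S = {2}
Q △ P = {7, 8}
(P ∩ S) ∪ (Q △ P) = {2, 7, 8}
((P ∩ S) ∪ (Q △ P))' = {1, 3, 4, 5, 6, 9, 10}
P ∩ Q = {2, 6, 9}
((P ∩ S) ∪ (Q △ P))' ∩ (P ∩ Q) = {6, 9}
Q ∖ (((P ∩ S) ∪ (Q △ P))' ∩ (P ∩ Q)) = {2}
Q ∪ R = {1, 2, 3, 6, 7, 9}
R ∖ P = {1, 3}
(R ∖ P) ∖ R = {}
((R ∖ P) ∖ R)' = {1, 2, 3, 4, 5, 6, 7, 8, 9, 10}
(Q ∪ R) ∩ ((R ∖ P) ∖ R)' = {1, 2, 3, 6, 7, 9}
Every element of {2} is in {1, 2, 3, 6, 7, 9}, so Q ∖ (((P ∩ S) ∪ (Q △ P))' ∩ (P ∩ Q)) ⊆ (Q ∪ R) ∩ ((R ∖ P) ∖ R)'.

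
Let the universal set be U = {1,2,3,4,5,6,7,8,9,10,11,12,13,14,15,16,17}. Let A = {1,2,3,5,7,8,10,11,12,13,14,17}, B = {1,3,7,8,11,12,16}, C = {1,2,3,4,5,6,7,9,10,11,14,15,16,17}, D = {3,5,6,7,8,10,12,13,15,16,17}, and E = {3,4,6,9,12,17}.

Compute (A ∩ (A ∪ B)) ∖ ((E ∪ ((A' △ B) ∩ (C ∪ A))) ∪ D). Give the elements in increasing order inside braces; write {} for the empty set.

{2,14}

A ∪ B = {1,2,3,5,7,8,10,11,12,13,14,16,17}
A ∩ (A ∪ B) = {1,2,3,5,7,8,10,11,12,13,14,17}
A' = {4,6,9,15,16}
A' △ B = {1,3,4,6,7,8,9,11,12,15}
C ∪ A = {1,2,3,4,5,6,7,8,9,10,11,12,13,14,15,16,17}
(A' △ B) ∩ (C ∪ A) = {1,3,4,6,7,8,9,11,12,15}
E ∪ ((A' △ B) ∩ (C ∪ A)) = {1,3,4,6,7,8,9,11,12,15,17}
(E ∪ ((A' △ B) ∩ (C ∪ A))) ∪ D = {1,3,4,5,6,7,8,9,10,11,12,13,15,16,17}
(A ∩ (A ∪ B)) ∖ ((E ∪ ((A' △ B) ∩ (C ∪ A))) ∪ D) = {2,14}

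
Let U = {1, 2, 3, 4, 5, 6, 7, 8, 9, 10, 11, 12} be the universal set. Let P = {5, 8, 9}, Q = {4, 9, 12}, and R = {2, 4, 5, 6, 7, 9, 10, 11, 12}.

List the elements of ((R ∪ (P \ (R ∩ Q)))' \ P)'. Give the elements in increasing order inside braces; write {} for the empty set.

{2, 4, 5, 6, 7, 8, 9, 10, 11, 12}

R ∩ Q = {4, 9, 12}
P \ (R ∩ Q) = {5, 8}
R ∪ (P \ (R ∩ Q)) = {2, 4, 5, 6, 7, 8, 9, 10, 11, 12}
(R ∪ (P \ (R ∩ Q)))' = {1, 3}
(R ∪ (P \ (R ∩ Q)))' \ P = {1, 3}
((R ∪ (P \ (R ∩ Q)))' \ P)' = {2, 4, 5, 6, 7, 8, 9, 10, 11, 12}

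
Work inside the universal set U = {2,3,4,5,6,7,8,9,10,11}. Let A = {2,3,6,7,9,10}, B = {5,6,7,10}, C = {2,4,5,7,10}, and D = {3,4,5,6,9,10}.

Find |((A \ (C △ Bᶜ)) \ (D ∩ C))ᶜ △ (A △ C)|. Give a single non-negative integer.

5

Bᶜ = {2,3,4,8,9,11}
C △ Bᶜ = {3,5,7,8,9,10,11}
A \ (C △ Bᶜ) = {2,6}
D ∩ C = {4,5,10}
(A \ (C △ Bᶜ)) \ (D ∩ C) = {2,6}
((A \ (C △ Bᶜ)) \ (D ∩ C))ᶜ = {3,4,5,7,8,9,10,11}
A △ C = {3,4,5,6,9}
((A \ (C △ Bᶜ)) \ (D ∩ C))ᶜ △ (A △ C) = {6,7,8,10,11}
|((A \ (C △ Bᶜ)) \ (D ∩ C))ᶜ △ (A △ C)| = 5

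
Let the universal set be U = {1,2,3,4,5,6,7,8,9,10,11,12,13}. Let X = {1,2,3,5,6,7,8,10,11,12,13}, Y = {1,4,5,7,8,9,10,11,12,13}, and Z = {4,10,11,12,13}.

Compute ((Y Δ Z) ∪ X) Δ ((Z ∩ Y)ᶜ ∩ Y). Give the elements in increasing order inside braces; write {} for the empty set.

Y Δ Z = {1,5,7,8,9}
(Y Δ Z) ∪ X = {1,2,3,5,6,7,8,9,10,11,12,13}
Z ∩ Y = {4,10,11,12,13}
(Z ∩ Y)ᶜ = {1,2,3,5,6,7,8,9}
(Z ∩ Y)ᶜ ∩ Y = {1,5,7,8,9}
((Y Δ Z) ∪ X) Δ ((Z ∩ Y)ᶜ ∩ Y) = {2,3,6,10,11,12,13}

{2,3,6,10,11,12,13}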